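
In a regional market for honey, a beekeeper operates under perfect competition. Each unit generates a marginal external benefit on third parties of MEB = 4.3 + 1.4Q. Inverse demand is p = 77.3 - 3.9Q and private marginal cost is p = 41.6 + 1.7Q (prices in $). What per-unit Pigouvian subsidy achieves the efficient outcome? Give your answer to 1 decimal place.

Social marginal cost = private MC − MEB = 37.3 + 0.3Q.
Set SMC = demand: 37.3 + 0.3Q = 77.3 - 3.9Q → Q* = 9.5238.
The Pigouvian subsidy equals MEB at Q*: 4.3 + 1.4×9.5238 = 17.6333.

subsidy = $17.6 per unit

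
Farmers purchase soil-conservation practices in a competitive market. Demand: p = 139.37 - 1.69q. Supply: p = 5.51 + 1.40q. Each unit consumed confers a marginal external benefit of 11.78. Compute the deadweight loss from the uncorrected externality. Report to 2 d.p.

Market equilibrium (private): 5.51 + 1.40q = 139.37 - 1.69q → q_m = 43.3204.
Social marginal benefit = demand + MEB = 151.15 - 1.69q.
Set SMB = MC: 151.15 - 1.69q = 5.51 + 1.40q → q* = 47.1327.
Between q* and q_m the wedge SMB − MC runs linearly from 0 to MEB(q_m), so the loss is a triangle.
DWL = ½ × 3.8123 × 11.7800 = 22.4544.

DWL = 22.45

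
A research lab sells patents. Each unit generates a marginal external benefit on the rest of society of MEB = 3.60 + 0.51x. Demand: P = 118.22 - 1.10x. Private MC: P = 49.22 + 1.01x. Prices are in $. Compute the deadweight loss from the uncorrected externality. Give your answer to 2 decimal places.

DWL = $128.50

Market equilibrium (private): 49.22 + 1.01x = 118.22 - 1.10x → x_m = 32.7014.
Social marginal cost = private MC − MEB = 45.62 + 0.50x.
Set SMC = demand: 45.62 + 0.50x = 118.22 - 1.10x → x* = 45.3750.
The loss is the area between SMC and demand from x* to x_m; with linear curves that's a triangle of height MEB(x_m).
DWL = ½ × 12.6736 × 20.2777 = 128.4957.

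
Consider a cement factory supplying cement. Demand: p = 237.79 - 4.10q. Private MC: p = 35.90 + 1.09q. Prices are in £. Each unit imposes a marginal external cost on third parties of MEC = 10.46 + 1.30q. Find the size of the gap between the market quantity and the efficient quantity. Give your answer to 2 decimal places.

9.40 units

Market equilibrium (private): 35.90 + 1.09q = 237.79 - 4.10q → q_m = 38.8998.
Social marginal cost = private MC + MEC = 46.36 + 2.39q.
Set SMC = demand: 46.36 + 2.39q = 237.79 - 4.10q → q* = 29.4961.
Gap = |38.8998 − 29.4961| = 9.4037.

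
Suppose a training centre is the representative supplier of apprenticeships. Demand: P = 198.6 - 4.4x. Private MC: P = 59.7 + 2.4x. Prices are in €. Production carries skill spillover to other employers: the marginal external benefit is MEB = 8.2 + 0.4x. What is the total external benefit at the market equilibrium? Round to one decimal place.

€250.9

Market equilibrium (private): 59.7 + 2.4x = 198.6 - 4.4x → x_m = 20.4265.
Total external benefit = ∫₀^{x_m} (8.2 + 0.4x) dx = 8.2×20.4265 + ½×0.4×20.4265² = 250.9457.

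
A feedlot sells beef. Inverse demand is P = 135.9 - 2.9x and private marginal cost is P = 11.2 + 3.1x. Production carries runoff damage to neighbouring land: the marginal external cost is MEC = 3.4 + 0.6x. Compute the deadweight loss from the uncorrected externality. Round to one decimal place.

Market equilibrium (private): 11.2 + 3.1x = 135.9 - 2.9x → x_m = 20.7833.
Social marginal cost = private MC + MEC = 14.6 + 3.7x.
Set SMC = demand: 14.6 + 3.7x = 135.9 - 2.9x → x* = 18.3788.
Between x* and x_m the wedge SMC − demand runs linearly from 0 to MEC(x_m), so the loss is a triangle.
DWL = ½ × 2.4045 × 15.8700 = 19.0797.

DWL = 19.1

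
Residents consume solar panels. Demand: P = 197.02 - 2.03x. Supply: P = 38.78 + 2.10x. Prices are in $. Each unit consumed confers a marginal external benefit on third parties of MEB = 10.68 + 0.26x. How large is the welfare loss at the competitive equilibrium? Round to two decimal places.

DWL = $55.05

Market equilibrium (private): 38.78 + 2.10x = 197.02 - 2.03x → x_m = 38.3148.
Social marginal benefit = demand + MEB = 207.70 - 1.77x.
Set SMB = MC: 207.70 - 1.77x = 38.78 + 2.10x → x* = 43.6486.
The loss is the area between SMB and MC from x* to x_m; with linear curves that's a triangle of height MEB(x_m).
DWL = ½ × 5.3338 × 20.6418 = 55.0496.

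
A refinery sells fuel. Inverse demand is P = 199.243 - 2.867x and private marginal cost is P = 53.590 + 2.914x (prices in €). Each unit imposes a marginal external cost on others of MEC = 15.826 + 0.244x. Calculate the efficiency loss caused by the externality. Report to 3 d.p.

DWL = €40.070

Market equilibrium (private): 53.590 + 2.914x = 199.243 - 2.867x → x_m = 25.1951.
Social marginal cost = private MC + MEC = 69.416 + 3.158x.
Set SMC = demand: 69.416 + 3.158x = 199.243 - 2.867x → x* = 21.5480.
The loss is the area between SMC and demand from x* to x_m; with linear curves that's a triangle of height MEC(x_m).
DWL = ½ × 3.6471 × 21.9736 = 40.0700.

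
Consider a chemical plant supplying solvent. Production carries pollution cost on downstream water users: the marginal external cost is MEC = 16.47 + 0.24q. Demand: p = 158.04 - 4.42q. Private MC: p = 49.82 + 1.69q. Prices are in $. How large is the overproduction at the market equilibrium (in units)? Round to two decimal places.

3.26 units

Market equilibrium (private): 49.82 + 1.69q = 158.04 - 4.42q → q_m = 17.7119.
Social marginal cost = private MC + MEC = 66.29 + 1.93q.
Set SMC = demand: 66.29 + 1.93q = 158.04 - 4.42q → q* = 14.4488.
Gap = |17.7119 − 14.4488| = 3.2631.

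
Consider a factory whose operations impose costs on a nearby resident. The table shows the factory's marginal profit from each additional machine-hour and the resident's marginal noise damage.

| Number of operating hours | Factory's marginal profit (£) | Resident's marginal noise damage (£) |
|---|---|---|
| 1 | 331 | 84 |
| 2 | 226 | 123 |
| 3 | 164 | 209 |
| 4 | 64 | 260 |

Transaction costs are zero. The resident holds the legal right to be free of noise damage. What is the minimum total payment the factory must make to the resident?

£207

Efficient level: marginal profit ≥ marginal noise damage through level 2, so k* = 2.
With the resident holding the right, the factory must at least compensate total damage at k*: 84 + 123 = 207.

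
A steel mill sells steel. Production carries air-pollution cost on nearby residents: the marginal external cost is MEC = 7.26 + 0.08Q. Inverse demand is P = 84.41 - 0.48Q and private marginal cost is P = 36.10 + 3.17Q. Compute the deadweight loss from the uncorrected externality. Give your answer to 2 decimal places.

DWL = 9.28

Market equilibrium (private): 36.10 + 3.17Q = 84.41 - 0.48Q → Q_m = 13.2356.
Social marginal cost = private MC + MEC = 43.36 + 3.25Q.
Set SMC = demand: 43.36 + 3.25Q = 84.41 - 0.48Q → Q* = 11.0054.
Height of the DWL triangle at Q_m is SMC(Q_m) − demand(Q_m) = MEC(Q_m) = 8.3188.
DWL = ½ × 2.2302 × 8.3188 = 9.2763.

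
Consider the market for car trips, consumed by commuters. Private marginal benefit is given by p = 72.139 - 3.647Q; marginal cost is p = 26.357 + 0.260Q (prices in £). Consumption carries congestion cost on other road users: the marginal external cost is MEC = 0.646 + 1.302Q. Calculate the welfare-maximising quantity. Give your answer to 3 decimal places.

Social marginal benefit = demand − MEC = 71.493 - 4.949Q.
Set SMB = MC: 71.493 - 4.949Q = 26.357 + 0.260Q → Q* = 8.6650.

Q* = 8.665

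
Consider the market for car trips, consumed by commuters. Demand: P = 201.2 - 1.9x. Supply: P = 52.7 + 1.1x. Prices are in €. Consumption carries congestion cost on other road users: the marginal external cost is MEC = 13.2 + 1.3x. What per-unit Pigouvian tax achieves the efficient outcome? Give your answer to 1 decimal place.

Social marginal benefit = demand − MEC = 188.0 - 3.2x.
Set SMB = MC: 188.0 - 3.2x = 52.7 + 1.1x → x* = 31.4651.
The Pigouvian tax equals MEC at x*: 13.2 + 1.3×31.4651 = 54.1046.

tax = €54.1 per unit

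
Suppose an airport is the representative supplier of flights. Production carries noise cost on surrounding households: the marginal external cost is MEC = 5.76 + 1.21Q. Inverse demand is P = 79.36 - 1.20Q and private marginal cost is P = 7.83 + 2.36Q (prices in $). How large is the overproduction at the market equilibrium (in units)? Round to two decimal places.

6.30 units

Market equilibrium (private): 7.83 + 2.36Q = 79.36 - 1.20Q → Q_m = 20.0927.
Social marginal cost = private MC + MEC = 13.59 + 3.57Q.
Set SMC = demand: 13.59 + 3.57Q = 79.36 - 1.20Q → Q* = 13.7883.
Gap = |20.0927 − 13.7883| = 6.3044.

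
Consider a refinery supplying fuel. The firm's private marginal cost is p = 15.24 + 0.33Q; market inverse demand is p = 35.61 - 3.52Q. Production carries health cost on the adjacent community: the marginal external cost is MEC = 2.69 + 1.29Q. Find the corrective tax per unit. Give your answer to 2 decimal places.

tax = 7.13 per unit

Social marginal cost = private MC + MEC = 17.93 + 1.62Q.
Set SMC = demand: 17.93 + 1.62Q = 35.61 - 3.52Q → Q* = 3.4397.
The Pigouvian tax equals MEC at Q*: 2.69 + 1.29×3.4397 = 7.1272.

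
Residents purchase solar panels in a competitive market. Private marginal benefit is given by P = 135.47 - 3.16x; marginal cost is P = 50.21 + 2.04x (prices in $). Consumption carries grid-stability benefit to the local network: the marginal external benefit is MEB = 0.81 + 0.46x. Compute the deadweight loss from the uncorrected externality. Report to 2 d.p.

Market equilibrium (private): 50.21 + 2.04x = 135.47 - 3.16x → x_m = 16.3962.
Social marginal benefit = demand + MEB = 136.28 - 2.70x.
Set SMB = MC: 136.28 - 2.70x = 50.21 + 2.04x → x* = 18.1582.
Height of the DWL triangle at x_m is SMB(x_m) − MC(x_m) = MEB(x_m) = 8.3522.
DWL = ½ × 1.7620 × 8.3522 = 7.3583.

DWL = $7.36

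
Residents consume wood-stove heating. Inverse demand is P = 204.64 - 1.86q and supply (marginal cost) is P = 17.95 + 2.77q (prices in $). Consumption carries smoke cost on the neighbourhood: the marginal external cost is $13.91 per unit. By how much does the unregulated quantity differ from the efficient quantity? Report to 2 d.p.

Market equilibrium (private): 17.95 + 2.77q = 204.64 - 1.86q → q_m = 40.3218.
Social marginal benefit = demand − MEC = 190.73 - 1.86q.
Set SMB = MC: 190.73 - 1.86q = 17.95 + 2.77q → q* = 37.3175.
Gap = |40.3218 − 37.3175| = 3.0043.

3.00 units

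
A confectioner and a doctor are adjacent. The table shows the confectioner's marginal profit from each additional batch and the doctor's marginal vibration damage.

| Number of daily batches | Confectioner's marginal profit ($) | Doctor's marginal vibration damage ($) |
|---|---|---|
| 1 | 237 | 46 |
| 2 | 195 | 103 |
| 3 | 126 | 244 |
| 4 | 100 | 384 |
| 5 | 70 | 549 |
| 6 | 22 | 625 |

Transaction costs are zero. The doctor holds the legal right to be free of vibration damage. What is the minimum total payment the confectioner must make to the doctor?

$149

Efficient level: marginal profit ≥ marginal vibration damage through level 2, so k* = 2.
With the doctor holding the right, the confectioner must at least compensate total damage at k*: 46 + 103 = 149.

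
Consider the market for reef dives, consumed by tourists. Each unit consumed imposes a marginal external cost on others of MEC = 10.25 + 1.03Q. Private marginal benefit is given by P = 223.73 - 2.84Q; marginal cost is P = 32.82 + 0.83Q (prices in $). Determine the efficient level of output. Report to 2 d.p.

Q* = 38.44

Social marginal benefit = demand − MEC = 213.48 - 3.87Q.
Set SMB = MC: 213.48 - 3.87Q = 32.82 + 0.83Q → Q* = 38.4383.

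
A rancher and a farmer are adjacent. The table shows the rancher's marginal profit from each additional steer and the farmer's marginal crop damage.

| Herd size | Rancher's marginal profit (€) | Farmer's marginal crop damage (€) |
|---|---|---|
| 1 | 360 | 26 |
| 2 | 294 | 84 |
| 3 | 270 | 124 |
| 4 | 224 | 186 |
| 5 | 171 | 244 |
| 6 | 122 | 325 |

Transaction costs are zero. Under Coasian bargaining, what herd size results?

Bargaining reaches the level where marginal profit last exceeds marginal crop damage.
That holds through level 4 (224 ≥ 186) but not at 5 (171 < 244).

4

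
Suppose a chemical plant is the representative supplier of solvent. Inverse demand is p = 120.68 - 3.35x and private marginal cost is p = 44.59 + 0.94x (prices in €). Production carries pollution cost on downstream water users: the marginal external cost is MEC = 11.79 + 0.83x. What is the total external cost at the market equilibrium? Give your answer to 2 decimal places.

Market equilibrium (private): 44.59 + 0.94x = 120.68 - 3.35x → x_m = 17.7366.
Total external cost = ∫₀^{x_m} (11.79 + 0.83x) dx = 11.79×17.7366 + ½×0.83×17.7366² = 339.6681.

€339.67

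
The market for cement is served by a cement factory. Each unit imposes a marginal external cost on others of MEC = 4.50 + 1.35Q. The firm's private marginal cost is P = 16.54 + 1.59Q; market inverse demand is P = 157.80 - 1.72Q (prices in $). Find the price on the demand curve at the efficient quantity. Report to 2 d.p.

Social marginal cost = private MC + MEC = 21.04 + 2.94Q.
Set SMC = demand: 21.04 + 2.94Q = 157.80 - 1.72Q → Q* = 29.3476.
Consumer price on the demand curve at Q*: 157.80 − 1.72×29.3476 = 107.3221.

P = $107.32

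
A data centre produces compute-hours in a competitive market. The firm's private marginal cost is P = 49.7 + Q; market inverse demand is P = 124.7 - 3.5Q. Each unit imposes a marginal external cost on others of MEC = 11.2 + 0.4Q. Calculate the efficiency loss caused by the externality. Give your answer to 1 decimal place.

Market equilibrium (private): 49.7 + Q = 124.7 - 3.5Q → Q_m = 16.6667.
Social marginal cost = private MC + MEC = 60.9 + 1.4Q.
Set SMC = demand: 60.9 + 1.4Q = 124.7 - 3.5Q → Q* = 13.0204.
Height of the DWL triangle at Q_m is SMC(Q_m) − demand(Q_m) = MEC(Q_m) = 17.8667.
DWL = ½ × 3.6463 × 17.8667 = 32.5737.

DWL = 32.6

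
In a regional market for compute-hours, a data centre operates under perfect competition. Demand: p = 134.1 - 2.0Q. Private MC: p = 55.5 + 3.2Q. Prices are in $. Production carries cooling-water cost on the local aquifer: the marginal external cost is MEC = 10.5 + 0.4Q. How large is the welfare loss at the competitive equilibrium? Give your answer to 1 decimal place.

Market equilibrium (private): 55.5 + 3.2Q = 134.1 - 2.0Q → Q_m = 15.1154.
Social marginal cost = private MC + MEC = 66.0 + 3.6Q.
Set SMC = demand: 66.0 + 3.6Q = 134.1 - 2.0Q → Q* = 12.1607.
Between Q* and Q_m the wedge SMC − demand runs linearly from 0 to MEC(Q_m), so the loss is a triangle.
DWL = ½ × 2.9547 × 16.5462 = 24.4445.

DWL = $24.4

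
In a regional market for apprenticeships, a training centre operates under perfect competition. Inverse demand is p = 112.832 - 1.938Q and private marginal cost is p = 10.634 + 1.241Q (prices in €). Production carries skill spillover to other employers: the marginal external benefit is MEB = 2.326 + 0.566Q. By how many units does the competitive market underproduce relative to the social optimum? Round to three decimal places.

7.854 units

Market equilibrium (private): 10.634 + 1.241Q = 112.832 - 1.938Q → Q_m = 32.1478.
Social marginal cost = private MC − MEB = 8.308 + 0.675Q.
Set SMC = demand: 8.308 + 0.675Q = 112.832 - 1.938Q → Q* = 40.0015.
Gap = |32.1478 − 40.0015| = 7.8537.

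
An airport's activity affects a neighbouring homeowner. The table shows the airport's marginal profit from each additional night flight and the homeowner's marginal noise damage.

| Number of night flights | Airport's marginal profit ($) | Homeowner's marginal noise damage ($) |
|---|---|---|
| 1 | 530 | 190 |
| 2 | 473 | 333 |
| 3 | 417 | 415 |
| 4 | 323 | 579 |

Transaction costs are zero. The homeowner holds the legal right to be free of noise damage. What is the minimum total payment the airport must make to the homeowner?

Efficient level: marginal profit ≥ marginal noise damage through level 3, so k* = 3.
With the homeowner holding the right, the airport must at least compensate total damage at k*: 190 + 333 + 415 = 938.

$938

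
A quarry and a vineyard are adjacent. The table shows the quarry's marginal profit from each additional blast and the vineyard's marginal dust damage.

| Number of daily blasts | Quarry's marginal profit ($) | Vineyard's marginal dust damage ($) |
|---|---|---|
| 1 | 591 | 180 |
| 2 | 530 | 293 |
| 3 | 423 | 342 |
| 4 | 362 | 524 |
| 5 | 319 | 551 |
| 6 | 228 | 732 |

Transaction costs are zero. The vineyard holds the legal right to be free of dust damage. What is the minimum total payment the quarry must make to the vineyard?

Efficient level: marginal profit ≥ marginal dust damage through level 3, so k* = 3.
With the vineyard holding the right, the quarry must at least compensate total damage at k*: 180 + 293 + 342 = 815.

$815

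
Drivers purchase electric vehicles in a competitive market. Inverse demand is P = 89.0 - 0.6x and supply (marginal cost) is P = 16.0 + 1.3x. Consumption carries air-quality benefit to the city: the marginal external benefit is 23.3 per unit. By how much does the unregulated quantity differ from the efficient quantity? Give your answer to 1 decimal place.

12.3 units

Market equilibrium (private): 16.0 + 1.3x = 89.0 - 0.6x → x_m = 38.4211.
Social marginal benefit = demand + MEB = 112.3 - 0.6x.
Set SMB = MC: 112.3 - 0.6x = 16.0 + 1.3x → x* = 50.6842.
Gap = |38.4211 − 50.6842| = 12.2631.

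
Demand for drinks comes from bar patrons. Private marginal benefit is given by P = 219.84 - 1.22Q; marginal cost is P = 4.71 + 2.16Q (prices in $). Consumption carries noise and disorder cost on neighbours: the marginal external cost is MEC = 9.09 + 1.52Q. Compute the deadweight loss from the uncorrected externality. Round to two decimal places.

DWL = $1142.96

Market equilibrium (private): 4.71 + 2.16Q = 219.84 - 1.22Q → Q_m = 63.6479.
Social marginal benefit = demand − MEC = 210.75 - 2.74Q.
Set SMB = MC: 210.75 - 2.74Q = 4.71 + 2.16Q → Q* = 42.0490.
The loss is the area between SMB and MC from Q* to Q_m; with linear curves that's a triangle of height MEC(Q_m).
DWL = ½ × 21.5989 × 105.8349 = 1142.9587.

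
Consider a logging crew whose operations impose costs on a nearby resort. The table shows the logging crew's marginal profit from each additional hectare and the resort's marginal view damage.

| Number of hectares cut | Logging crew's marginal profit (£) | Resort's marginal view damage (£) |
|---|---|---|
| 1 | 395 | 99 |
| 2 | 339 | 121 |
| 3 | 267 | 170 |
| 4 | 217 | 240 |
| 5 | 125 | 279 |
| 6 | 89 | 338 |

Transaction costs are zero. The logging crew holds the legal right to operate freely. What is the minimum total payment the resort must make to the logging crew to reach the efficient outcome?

Left alone the logging crew would choose level 6 (marginal profit stays positive).
Efficient level: k* = 3 (marginal profit ≥ marginal view damage through 3).
The resort must at least cover the logging crew's forgone profit from cutting 6→3: 217 + 125 + 89 = 431.

£431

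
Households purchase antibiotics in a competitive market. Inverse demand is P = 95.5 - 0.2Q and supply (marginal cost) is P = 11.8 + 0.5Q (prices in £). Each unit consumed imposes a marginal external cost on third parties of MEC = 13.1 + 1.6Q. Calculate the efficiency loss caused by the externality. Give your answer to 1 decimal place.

DWL = £9083.7

Market equilibrium (private): 11.8 + 0.5Q = 95.5 - 0.2Q → Q_m = 119.5714.
Social marginal benefit = demand − MEC = 82.4 - 1.8Q.
Set SMB = MC: 82.4 - 1.8Q = 11.8 + 0.5Q → Q* = 30.6957.
Between Q* and Q_m the wedge MC − SMB runs linearly from 0 to MEC(Q_m), so the loss is a triangle.
DWL = ½ × 88.8757 × 204.4143 = 9083.7320.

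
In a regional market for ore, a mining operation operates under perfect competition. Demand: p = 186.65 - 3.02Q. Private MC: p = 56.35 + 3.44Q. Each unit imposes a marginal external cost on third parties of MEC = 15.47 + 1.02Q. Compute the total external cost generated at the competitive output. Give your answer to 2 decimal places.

Market equilibrium (private): 56.35 + 3.44Q = 186.65 - 3.02Q → Q_m = 20.1703.
Total external cost = ∫₀^{Q_m} (15.47 + 1.02Q) dQ = 15.47×20.1703 + ½×1.02×20.1703² = 519.5235.

519.52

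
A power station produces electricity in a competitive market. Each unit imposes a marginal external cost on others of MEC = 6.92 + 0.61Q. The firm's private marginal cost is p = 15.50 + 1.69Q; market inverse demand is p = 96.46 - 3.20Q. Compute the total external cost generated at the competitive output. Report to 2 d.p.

Market equilibrium (private): 15.50 + 1.69Q = 96.46 - 3.20Q → Q_m = 16.5562.
Total external cost = ∫₀^{Q_m} (6.92 + 0.61Q) dQ = 6.92×16.5562 + ½×0.61×16.5562² = 198.1718.

198.17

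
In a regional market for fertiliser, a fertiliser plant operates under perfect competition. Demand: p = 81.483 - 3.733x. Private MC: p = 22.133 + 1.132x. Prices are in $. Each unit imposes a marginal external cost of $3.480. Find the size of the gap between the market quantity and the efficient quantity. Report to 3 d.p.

0.715 units

Market equilibrium (private): 22.133 + 1.132x = 81.483 - 3.733x → x_m = 12.1994.
Social marginal cost = private MC + MEC = 25.613 + 1.132x.
Set SMC = demand: 25.613 + 1.132x = 81.483 - 3.733x → x* = 11.4841.
Gap = |12.1994 − 11.4841| = 0.7153.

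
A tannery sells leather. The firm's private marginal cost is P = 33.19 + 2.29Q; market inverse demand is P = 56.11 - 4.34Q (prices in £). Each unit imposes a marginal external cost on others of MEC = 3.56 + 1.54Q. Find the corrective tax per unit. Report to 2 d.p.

Social marginal cost = private MC + MEC = 36.75 + 3.83Q.
Set SMC = demand: 36.75 + 3.83Q = 56.11 - 4.34Q → Q* = 2.3696.
The Pigouvian tax equals MEC at Q*: 3.56 + 1.54×2.3696 = 7.2092.

tax = £7.21 per unit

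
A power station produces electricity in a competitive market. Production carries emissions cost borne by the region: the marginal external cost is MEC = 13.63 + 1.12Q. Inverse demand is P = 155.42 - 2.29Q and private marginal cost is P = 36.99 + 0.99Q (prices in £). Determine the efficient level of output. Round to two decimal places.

Q* = 23.82

Social marginal cost = private MC + MEC = 50.62 + 2.11Q.
Set SMC = demand: 50.62 + 2.11Q = 155.42 - 2.29Q → Q* = 23.8182.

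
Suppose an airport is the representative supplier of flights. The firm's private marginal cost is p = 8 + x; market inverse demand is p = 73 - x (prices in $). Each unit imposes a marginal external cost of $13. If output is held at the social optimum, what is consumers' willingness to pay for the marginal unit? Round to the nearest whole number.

P = $47

Social marginal cost = private MC + MEC = 21 + x.
Set SMC = demand: 21 + x = 73 - x → x* = 26.0000.
Consumer price on the demand curve at x*: 73 − 1×26.0000 = 47.0000.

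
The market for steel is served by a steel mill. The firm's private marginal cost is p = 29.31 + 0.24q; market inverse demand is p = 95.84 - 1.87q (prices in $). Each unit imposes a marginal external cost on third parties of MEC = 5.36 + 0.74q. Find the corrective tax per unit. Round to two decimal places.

Social marginal cost = private MC + MEC = 34.67 + 0.98q.
Set SMC = demand: 34.67 + 0.98q = 95.84 - 1.87q → q* = 21.4632.
The Pigouvian tax equals MEC at q*: 5.36 + 0.74×21.4632 = 21.2428.

tax = $21.24 per unit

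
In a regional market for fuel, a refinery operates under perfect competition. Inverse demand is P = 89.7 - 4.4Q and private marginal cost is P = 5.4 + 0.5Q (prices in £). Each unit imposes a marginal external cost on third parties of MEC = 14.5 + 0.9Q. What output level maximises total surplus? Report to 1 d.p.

Social marginal cost = private MC + MEC = 19.9 + 1.4Q.
Set SMC = demand: 19.9 + 1.4Q = 89.7 - 4.4Q → Q* = 12.0345.

Q* = 12.0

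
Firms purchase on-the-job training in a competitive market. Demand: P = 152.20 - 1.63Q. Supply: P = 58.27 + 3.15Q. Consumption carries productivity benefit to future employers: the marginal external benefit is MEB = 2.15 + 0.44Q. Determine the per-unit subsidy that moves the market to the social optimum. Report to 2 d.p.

subsidy = 11.89 per unit

Social marginal benefit = demand + MEB = 154.35 - 1.19Q.
Set SMB = MC: 154.35 - 1.19Q = 58.27 + 3.15Q → Q* = 22.1382.
The Pigouvian subsidy equals MEB at Q*: 2.15 + 0.44×22.1382 = 11.8908.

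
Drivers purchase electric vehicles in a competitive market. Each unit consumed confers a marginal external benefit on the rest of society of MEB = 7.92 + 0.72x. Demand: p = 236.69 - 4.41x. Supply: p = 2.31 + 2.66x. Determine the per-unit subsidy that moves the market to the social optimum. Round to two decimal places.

Social marginal benefit = demand + MEB = 244.61 - 3.69x.
Set SMB = MC: 244.61 - 3.69x = 2.31 + 2.66x → x* = 38.1575.
The Pigouvian subsidy equals MEB at x*: 7.92 + 0.72×38.1575 = 35.3934.

subsidy = 35.39 per unit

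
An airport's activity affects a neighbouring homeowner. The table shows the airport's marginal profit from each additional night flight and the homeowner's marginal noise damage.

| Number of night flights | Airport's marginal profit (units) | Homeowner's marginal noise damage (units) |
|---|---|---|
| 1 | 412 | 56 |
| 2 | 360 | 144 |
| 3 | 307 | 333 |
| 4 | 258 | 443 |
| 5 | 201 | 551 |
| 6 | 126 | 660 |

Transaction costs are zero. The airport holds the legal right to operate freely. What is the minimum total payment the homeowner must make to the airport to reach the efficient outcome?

892

Left alone the airport would choose level 6 (marginal profit stays positive).
Efficient level: k* = 2 (marginal profit ≥ marginal noise damage through 2).
The homeowner must at least cover the airport's forgone profit from cutting 6→2: 307 + 258 + 201 + 126 = 892.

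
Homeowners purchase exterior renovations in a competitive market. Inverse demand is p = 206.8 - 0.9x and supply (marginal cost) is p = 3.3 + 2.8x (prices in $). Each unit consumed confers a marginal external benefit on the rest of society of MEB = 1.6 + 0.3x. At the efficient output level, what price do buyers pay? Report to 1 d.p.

P = $152.5

Social marginal benefit = demand + MEB = 208.4 - 0.6x.
Set SMB = MC: 208.4 - 0.6x = 3.3 + 2.8x → x* = 60.3235.
Consumer price on the demand curve at x*: 206.8 − 0.9×60.3235 = 152.5089.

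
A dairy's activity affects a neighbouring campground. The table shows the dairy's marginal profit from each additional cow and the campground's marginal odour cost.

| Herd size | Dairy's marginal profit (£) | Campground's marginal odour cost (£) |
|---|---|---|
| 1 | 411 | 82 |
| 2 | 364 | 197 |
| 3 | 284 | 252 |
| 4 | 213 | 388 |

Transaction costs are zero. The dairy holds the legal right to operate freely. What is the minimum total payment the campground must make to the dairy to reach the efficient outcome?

£213

Left alone the dairy would choose level 4 (marginal profit stays positive).
Efficient level: k* = 3 (marginal profit ≥ marginal odour cost through 3).
The campground must at least cover the dairy's forgone profit from cutting 4→3: 213 = 213.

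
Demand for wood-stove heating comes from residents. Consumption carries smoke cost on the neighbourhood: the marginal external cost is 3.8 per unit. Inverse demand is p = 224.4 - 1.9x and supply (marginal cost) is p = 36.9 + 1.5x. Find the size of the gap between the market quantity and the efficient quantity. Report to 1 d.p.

Market equilibrium (private): 36.9 + 1.5x = 224.4 - 1.9x → x_m = 55.1471.
Social marginal benefit = demand − MEC = 220.6 - 1.9x.
Set SMB = MC: 220.6 - 1.9x = 36.9 + 1.5x → x* = 54.0294.
Gap = |55.1471 − 54.0294| = 1.1177.

1.1 units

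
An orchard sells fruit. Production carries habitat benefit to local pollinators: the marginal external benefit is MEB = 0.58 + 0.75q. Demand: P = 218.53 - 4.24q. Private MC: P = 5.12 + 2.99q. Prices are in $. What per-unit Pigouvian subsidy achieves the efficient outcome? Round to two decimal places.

subsidy = $25.35 per unit

Social marginal cost = private MC − MEB = 4.54 + 2.24q.
Set SMC = demand: 4.54 + 2.24q = 218.53 - 4.24q → q* = 33.0231.
The Pigouvian subsidy equals MEB at q*: 0.58 + 0.75×33.0231 = 25.3473.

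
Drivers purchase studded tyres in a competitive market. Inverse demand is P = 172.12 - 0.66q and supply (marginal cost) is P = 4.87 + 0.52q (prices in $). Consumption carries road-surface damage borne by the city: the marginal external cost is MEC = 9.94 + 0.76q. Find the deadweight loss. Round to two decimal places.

Market equilibrium (private): 4.87 + 0.52q = 172.12 - 0.66q → q_m = 141.7373.
Social marginal benefit = demand − MEC = 162.18 - 1.42q.
Set SMB = MC: 162.18 - 1.42q = 4.87 + 0.52q → q* = 81.0876.
Height of the DWL triangle at q_m is MC(q_m) − SMB(q_m) = MEC(q_m) = 117.6603.
DWL = ½ × 60.6497 × 117.6603 = 3568.0309.

DWL = $3568.03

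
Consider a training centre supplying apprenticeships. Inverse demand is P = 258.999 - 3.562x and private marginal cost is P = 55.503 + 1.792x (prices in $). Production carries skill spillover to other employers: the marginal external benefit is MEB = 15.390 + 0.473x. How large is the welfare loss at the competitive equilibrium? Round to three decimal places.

DWL = $114.056

Market equilibrium (private): 55.503 + 1.792x = 258.999 - 3.562x → x_m = 38.0082.
Social marginal cost = private MC − MEB = 40.113 + 1.319x.
Set SMC = demand: 40.113 + 1.319x = 258.999 - 3.562x → x* = 44.8445.
Between x* and x_m the wedge demand − SMC runs linearly from 0 to MEB(x_m), so the loss is a triangle.
DWL = ½ × 6.8363 × 33.3679 = 114.0565.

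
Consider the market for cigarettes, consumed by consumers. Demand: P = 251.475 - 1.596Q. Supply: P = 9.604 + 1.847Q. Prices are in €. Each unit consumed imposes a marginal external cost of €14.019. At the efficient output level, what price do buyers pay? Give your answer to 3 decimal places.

Social marginal benefit = demand − MEC = 237.456 - 1.596Q.
Set SMB = MC: 237.456 - 1.596Q = 9.604 + 1.847Q → Q* = 66.1783.
Consumer price on the demand curve at Q*: 251.475 − 1.596×66.1783 = 145.8544.

P = €145.854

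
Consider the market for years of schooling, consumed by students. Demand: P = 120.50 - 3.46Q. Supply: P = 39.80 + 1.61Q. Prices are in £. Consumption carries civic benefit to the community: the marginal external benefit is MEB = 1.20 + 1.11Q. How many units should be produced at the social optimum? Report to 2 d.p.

Q* = 20.68

Social marginal benefit = demand + MEB = 121.70 - 2.35Q.
Set SMB = MC: 121.70 - 2.35Q = 39.80 + 1.61Q → Q* = 20.6818.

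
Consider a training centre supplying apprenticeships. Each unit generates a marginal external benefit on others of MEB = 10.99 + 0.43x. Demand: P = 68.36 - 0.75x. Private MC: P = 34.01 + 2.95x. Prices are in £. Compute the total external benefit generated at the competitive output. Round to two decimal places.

Market equilibrium (private): 34.01 + 2.95x = 68.36 - 0.75x → x_m = 9.2838.
Total external benefit = ∫₀^{x_m} (10.99 + 0.43x) dx = 10.99×9.2838 + ½×0.43×9.2838² = 120.5596.

£120.56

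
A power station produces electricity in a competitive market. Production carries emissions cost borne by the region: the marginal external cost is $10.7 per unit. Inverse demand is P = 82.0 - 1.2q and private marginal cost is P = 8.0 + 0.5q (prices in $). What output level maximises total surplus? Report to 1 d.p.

Social marginal cost = private MC + MEC = 18.7 + 0.5q.
Set SMC = demand: 18.7 + 0.5q = 82.0 - 1.2q → q* = 37.2353.

q* = 37.2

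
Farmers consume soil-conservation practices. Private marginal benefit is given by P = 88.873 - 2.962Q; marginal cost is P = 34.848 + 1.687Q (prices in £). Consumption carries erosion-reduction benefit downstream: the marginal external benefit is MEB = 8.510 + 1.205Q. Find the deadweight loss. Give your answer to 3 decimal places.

DWL = £73.583

Market equilibrium (private): 34.848 + 1.687Q = 88.873 - 2.962Q → Q_m = 11.6208.
Social marginal benefit = demand + MEB = 97.383 - 1.757Q.
Set SMB = MC: 97.383 - 1.757Q = 34.848 + 1.687Q → Q* = 18.1577.
Between Q* and Q_m the wedge SMB − MC runs linearly from 0 to MEB(Q_m), so the loss is a triangle.
DWL = ½ × 6.5369 × 22.5130 = 73.5826.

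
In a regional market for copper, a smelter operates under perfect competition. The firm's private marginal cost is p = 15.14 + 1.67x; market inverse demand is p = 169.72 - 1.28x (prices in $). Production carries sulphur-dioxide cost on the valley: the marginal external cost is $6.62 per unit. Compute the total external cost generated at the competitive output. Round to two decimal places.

Market equilibrium (private): 15.14 + 1.67x = 169.72 - 1.28x → x_m = 52.4000.
Total external cost = MEC × x_m = 6.62 × 52.4000 = 346.8880.

$346.89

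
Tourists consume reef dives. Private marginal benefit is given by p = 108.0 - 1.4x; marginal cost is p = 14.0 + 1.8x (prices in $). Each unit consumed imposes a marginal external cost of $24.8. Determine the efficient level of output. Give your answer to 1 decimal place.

x* = 21.6

Social marginal benefit = demand − MEC = 83.2 - 1.4x.
Set SMB = MC: 83.2 - 1.4x = 14.0 + 1.8x → x* = 21.6250.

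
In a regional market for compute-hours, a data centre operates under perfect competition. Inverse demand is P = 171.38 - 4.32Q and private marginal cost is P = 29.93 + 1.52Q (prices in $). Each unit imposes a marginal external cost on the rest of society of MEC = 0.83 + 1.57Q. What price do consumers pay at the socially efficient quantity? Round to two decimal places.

Social marginal cost = private MC + MEC = 30.76 + 3.09Q.
Set SMC = demand: 30.76 + 3.09Q = 171.38 - 4.32Q → Q* = 18.9771.
Consumer price on the demand curve at Q*: 171.38 − 4.32×18.9771 = 89.3989.

P = $89.40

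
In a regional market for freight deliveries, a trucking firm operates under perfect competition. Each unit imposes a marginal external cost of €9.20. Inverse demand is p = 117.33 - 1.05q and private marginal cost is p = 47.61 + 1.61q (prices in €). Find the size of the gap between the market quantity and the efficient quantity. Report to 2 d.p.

Market equilibrium (private): 47.61 + 1.61q = 117.33 - 1.05q → q_m = 26.2105.
Social marginal cost = private MC + MEC = 56.81 + 1.61q.
Set SMC = demand: 56.81 + 1.61q = 117.33 - 1.05q → q* = 22.7519.
Gap = |26.2105 − 22.7519| = 3.4586.

3.46 units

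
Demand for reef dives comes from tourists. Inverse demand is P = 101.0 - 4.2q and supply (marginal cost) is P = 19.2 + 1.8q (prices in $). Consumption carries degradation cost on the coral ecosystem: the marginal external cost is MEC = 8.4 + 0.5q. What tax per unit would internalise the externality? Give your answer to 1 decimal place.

Social marginal benefit = demand − MEC = 92.6 - 4.7q.
Set SMB = MC: 92.6 - 4.7q = 19.2 + 1.8q → q* = 11.2923.
The Pigouvian tax equals MEC at q*: 8.4 + 0.5×11.2923 = 14.0462.

tax = $14.0 per unit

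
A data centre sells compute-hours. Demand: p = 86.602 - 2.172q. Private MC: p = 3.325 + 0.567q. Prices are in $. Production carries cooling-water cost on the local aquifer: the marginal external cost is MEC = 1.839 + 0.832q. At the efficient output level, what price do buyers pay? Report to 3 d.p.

P = $37.069

Social marginal cost = private MC + MEC = 5.164 + 1.399q.
Set SMC = demand: 5.164 + 1.399q = 86.602 - 2.172q → q* = 22.8054.
Consumer price on the demand curve at q*: 86.602 − 2.172×22.8054 = 37.0687.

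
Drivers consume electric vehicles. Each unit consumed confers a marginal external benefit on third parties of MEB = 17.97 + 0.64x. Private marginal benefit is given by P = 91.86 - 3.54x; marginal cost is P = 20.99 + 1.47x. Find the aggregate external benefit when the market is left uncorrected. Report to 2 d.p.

318.23

Market equilibrium (private): 20.99 + 1.47x = 91.86 - 3.54x → x_m = 14.1457.
Total external benefit = ∫₀^{x_m} (17.97 + 0.64x) dx = 17.97×14.1457 + ½×0.64×14.1457² = 318.2305.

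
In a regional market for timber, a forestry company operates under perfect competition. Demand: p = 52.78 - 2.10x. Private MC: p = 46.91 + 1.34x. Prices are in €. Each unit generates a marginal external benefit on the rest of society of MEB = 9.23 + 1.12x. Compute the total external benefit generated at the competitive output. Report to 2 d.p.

Market equilibrium (private): 46.91 + 1.34x = 52.78 - 2.10x → x_m = 1.7064.
Total external benefit = ∫₀^{x_m} (9.23 + 1.12x) dx = 9.23×1.7064 + ½×1.12×1.7064² = 17.3807.

€17.38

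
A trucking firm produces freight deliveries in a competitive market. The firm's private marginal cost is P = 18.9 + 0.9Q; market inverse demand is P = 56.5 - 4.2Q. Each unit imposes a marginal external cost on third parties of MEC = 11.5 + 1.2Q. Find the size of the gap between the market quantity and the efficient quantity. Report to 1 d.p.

3.2 units

Market equilibrium (private): 18.9 + 0.9Q = 56.5 - 4.2Q → Q_m = 7.3725.
Social marginal cost = private MC + MEC = 30.4 + 2.1Q.
Set SMC = demand: 30.4 + 2.1Q = 56.5 - 4.2Q → Q* = 4.1429.
Gap = |7.3725 − 4.1429| = 3.2296.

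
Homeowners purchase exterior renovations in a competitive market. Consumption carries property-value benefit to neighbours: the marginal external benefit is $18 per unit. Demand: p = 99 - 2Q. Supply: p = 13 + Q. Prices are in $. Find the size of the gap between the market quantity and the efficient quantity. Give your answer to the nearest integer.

Market equilibrium (private): 13 + Q = 99 - 2Q → Q_m = 28.6667.
Social marginal benefit = demand + MEB = 117 - 2Q.
Set SMB = MC: 117 - 2Q = 13 + Q → Q* = 34.6667.
Gap = |28.6667 − 34.6667| = 6.0000.

6 units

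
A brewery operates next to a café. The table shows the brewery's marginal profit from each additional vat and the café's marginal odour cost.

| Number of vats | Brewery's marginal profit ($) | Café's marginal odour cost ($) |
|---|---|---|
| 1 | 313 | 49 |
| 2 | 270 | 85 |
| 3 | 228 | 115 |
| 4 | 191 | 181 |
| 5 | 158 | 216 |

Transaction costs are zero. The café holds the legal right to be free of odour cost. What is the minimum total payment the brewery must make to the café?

Efficient level: marginal profit ≥ marginal odour cost through level 4, so k* = 4.
With the café holding the right, the brewery must at least compensate total damage at k*: 49 + 85 + 115 + 181 = 430.

$430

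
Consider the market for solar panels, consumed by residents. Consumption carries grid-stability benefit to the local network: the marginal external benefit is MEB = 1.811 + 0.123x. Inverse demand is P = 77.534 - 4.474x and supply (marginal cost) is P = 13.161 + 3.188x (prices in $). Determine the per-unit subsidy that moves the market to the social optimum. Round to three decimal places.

Social marginal benefit = demand + MEB = 79.345 - 4.351x.
Set SMB = MC: 79.345 - 4.351x = 13.161 + 3.188x → x* = 8.7789.
The Pigouvian subsidy equals MEB at x*: 1.811 + 0.123×8.7789 = 2.8908.

subsidy = $2.891 per unit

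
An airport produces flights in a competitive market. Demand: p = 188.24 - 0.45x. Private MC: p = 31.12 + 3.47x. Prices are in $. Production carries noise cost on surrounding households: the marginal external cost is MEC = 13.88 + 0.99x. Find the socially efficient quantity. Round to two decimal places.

x* = 29.17

Social marginal cost = private MC + MEC = 45.00 + 4.46x.
Set SMC = demand: 45.00 + 4.46x = 188.24 - 0.45x → x* = 29.1731.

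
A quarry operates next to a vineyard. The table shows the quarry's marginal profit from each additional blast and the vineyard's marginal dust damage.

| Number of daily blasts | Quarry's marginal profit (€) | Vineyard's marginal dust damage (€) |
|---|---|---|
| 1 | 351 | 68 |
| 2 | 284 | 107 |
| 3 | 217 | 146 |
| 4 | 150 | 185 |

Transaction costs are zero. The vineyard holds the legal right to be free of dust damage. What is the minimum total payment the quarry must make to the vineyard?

€321

Efficient level: marginal profit ≥ marginal dust damage through level 3, so k* = 3.
With the vineyard holding the right, the quarry must at least compensate total damage at k*: 68 + 107 + 146 = 321.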